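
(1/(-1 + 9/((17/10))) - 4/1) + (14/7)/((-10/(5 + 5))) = -421/73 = -5.77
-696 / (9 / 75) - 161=-5961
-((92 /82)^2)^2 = -4477456 /2825761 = -1.58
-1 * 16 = -16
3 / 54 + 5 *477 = 42931 / 18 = 2385.06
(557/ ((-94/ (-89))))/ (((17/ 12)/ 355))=105590490/ 799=132153.30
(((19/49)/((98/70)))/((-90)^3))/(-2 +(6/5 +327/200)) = -0.00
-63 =-63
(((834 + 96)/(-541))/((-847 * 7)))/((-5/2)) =-0.00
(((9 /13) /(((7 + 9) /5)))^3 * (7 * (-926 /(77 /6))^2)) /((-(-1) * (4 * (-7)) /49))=-175809376125 /272217088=-645.84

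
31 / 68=0.46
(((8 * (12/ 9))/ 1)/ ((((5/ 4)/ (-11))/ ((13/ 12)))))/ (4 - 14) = 2288/ 225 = 10.17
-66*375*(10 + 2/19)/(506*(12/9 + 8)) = -162000/3059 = -52.96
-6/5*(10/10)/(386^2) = -3/372490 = -0.00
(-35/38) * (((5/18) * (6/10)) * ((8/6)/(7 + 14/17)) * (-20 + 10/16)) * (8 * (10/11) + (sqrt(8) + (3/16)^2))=13175 * sqrt(2)/12996 + 271128325/73193472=5.14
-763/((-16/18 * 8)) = 107.30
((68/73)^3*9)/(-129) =-943296/16727731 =-0.06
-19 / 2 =-9.50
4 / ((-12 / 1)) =-1 / 3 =-0.33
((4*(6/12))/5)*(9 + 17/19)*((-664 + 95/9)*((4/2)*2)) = -8845024/855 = -10345.06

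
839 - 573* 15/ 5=-880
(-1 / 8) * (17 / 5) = -17 / 40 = -0.42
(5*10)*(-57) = -2850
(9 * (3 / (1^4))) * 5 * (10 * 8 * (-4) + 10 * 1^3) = -41850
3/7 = 0.43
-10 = -10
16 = 16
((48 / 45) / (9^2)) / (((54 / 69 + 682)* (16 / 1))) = 23 / 19080360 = 0.00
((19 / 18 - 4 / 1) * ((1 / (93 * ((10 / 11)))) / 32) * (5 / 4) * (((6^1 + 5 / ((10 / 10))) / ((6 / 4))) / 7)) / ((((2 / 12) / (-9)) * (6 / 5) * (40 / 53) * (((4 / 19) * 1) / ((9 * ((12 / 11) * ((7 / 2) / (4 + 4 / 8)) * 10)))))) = 2935405 / 95232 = 30.82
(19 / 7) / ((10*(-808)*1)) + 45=2545181 / 56560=45.00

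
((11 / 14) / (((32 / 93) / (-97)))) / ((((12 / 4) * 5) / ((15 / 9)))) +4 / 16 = -32741 / 1344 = -24.36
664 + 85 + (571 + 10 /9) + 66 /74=1322.00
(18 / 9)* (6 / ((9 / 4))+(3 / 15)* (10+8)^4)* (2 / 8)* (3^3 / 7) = 1417356 / 35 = 40495.89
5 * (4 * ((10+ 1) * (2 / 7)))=440 / 7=62.86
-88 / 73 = -1.21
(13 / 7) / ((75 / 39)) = 0.97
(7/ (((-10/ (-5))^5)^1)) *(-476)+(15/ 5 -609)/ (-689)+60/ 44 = -6177299/ 60632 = -101.88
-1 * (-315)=315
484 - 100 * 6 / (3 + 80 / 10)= 4724 / 11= 429.45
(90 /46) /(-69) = -15 /529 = -0.03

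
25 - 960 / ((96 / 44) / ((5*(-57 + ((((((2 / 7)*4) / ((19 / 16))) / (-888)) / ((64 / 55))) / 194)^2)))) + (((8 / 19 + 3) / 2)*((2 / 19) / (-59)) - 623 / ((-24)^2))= 107910210129108984923 / 860363909284544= 125423.92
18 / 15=6 / 5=1.20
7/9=0.78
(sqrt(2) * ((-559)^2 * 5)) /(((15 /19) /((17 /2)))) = 100931363 * sqrt(2) /6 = 23789750.40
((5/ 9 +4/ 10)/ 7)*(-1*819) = -559/ 5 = -111.80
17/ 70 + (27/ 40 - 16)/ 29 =-2319/ 8120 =-0.29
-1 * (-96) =96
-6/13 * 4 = -24/13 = -1.85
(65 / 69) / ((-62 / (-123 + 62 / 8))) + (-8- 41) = -808523 / 17112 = -47.25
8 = 8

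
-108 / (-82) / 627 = 18 / 8569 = 0.00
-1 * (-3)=3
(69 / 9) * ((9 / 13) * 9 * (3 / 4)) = 1863 / 52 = 35.83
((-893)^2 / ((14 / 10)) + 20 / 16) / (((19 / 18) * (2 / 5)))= 717705675 / 532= 1349070.82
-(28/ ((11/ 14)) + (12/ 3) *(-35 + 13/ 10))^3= 162235316664/ 166375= 975118.36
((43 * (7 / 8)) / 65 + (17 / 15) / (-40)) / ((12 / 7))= 15029 / 46800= 0.32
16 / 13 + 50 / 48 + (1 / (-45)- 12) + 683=3150811 / 4680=673.25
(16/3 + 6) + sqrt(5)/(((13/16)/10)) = 38.85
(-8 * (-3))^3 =13824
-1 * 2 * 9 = -18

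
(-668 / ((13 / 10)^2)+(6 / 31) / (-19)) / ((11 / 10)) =-393462140 / 1094951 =-359.34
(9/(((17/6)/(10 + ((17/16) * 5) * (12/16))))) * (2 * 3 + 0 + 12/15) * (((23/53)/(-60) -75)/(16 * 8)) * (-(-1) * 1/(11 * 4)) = -384260553/95518720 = -4.02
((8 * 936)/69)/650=0.17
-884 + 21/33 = -9717/11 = -883.36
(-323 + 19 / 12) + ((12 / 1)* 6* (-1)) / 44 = -42643 / 132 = -323.05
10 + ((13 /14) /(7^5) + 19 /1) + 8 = 8706039 /235298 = 37.00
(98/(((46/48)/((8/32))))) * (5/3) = 980/23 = 42.61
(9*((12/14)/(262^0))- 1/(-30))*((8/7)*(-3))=-6508/245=-26.56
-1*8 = -8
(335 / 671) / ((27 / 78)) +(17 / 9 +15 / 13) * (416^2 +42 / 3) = 41342382550 / 78507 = 526607.60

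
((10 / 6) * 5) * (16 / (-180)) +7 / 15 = -37 / 135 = -0.27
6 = 6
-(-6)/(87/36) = 72/29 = 2.48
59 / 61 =0.97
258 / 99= 86 / 33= 2.61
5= 5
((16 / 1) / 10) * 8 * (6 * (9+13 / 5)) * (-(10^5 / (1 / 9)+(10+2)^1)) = -20045067264 / 25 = -801802690.56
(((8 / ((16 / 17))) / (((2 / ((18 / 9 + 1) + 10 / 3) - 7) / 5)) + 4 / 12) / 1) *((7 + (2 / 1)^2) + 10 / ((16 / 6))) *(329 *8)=-89115901 / 381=-233900.00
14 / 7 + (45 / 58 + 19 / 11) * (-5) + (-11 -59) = -51369 / 638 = -80.52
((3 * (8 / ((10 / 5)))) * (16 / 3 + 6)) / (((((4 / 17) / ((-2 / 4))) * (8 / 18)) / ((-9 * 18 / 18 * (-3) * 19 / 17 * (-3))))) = 235467 / 4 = 58866.75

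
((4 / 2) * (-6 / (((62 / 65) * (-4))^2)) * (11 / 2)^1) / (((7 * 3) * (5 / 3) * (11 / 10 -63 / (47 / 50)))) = 6552975 / 3334762256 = 0.00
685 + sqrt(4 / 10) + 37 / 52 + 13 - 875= -175.66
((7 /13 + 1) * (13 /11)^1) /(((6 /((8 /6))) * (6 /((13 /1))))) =260 /297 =0.88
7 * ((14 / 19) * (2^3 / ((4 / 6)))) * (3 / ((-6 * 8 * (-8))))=147 / 304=0.48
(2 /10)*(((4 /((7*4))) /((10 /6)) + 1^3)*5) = 38 /35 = 1.09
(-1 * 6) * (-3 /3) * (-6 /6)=-6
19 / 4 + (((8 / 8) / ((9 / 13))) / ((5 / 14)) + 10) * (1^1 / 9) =6.31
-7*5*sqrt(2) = -35*sqrt(2) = -49.50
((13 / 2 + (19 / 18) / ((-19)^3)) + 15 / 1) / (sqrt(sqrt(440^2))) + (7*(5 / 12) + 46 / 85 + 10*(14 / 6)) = 69853*sqrt(110) / 714780 + 9109 / 340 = 27.82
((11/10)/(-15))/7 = -11/1050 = -0.01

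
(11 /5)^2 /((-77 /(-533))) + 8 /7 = 6063 /175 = 34.65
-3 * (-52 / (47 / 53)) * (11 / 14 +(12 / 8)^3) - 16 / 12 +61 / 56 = 5777405 / 7896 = 731.69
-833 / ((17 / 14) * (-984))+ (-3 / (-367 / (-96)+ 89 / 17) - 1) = -4611499 / 7273236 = -0.63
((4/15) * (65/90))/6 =13/405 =0.03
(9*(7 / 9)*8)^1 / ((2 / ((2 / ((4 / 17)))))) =238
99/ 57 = 33/ 19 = 1.74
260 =260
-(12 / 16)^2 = -9 / 16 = -0.56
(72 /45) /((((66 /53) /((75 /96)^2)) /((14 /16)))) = 46375 /67584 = 0.69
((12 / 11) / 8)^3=27 / 10648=0.00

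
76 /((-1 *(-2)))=38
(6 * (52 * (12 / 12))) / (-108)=-26 / 9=-2.89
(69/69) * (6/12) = 1/2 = 0.50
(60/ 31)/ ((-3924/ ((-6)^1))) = 10/ 3379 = 0.00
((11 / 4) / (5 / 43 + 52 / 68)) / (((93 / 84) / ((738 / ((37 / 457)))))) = 1355977953 / 52762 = 25699.90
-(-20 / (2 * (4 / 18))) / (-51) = -15 / 17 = -0.88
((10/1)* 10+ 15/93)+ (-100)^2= 313105/31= 10100.16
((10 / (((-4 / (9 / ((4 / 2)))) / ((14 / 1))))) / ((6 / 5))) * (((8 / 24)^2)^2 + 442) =-6265525 / 108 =-58014.12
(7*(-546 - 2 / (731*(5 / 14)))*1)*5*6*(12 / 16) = -62863227 / 731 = -85996.21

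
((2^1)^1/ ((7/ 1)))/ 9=0.03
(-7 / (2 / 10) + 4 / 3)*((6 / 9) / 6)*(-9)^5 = 220887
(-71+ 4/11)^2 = 603729/121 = 4989.50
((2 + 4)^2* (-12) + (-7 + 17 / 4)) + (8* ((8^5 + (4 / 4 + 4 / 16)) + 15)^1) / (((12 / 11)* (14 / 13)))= 4679018 / 21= 222810.38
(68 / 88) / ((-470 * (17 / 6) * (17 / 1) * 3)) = -0.00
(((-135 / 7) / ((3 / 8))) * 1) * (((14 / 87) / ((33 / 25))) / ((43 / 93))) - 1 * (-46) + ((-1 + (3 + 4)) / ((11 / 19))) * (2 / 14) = 3257032 / 96019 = 33.92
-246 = -246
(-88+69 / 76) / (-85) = 6619 / 6460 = 1.02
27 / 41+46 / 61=3533 / 2501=1.41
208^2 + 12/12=43265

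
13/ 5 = 2.60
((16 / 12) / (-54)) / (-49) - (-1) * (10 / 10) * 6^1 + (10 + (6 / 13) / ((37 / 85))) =32570576 / 1909089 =17.06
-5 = -5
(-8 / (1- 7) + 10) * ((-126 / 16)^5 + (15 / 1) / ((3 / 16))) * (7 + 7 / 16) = -2002395953369 / 786432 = -2546178.12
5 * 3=15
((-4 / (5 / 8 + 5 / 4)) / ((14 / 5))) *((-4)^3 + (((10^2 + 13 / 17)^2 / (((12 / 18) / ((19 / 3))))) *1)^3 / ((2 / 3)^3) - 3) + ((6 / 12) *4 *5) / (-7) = -4679169147537159848801345 / 2027555796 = -2307788104657002.42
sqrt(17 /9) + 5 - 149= -144 + sqrt(17) /3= -142.63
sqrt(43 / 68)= sqrt(731) / 34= 0.80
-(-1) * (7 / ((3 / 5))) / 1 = 35 / 3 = 11.67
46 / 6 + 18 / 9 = 29 / 3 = 9.67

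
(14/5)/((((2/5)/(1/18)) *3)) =7/54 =0.13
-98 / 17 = -5.76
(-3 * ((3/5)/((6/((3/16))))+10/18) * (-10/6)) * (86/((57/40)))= 177805/1026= 173.30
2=2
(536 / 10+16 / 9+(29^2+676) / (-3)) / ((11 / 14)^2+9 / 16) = -15886192 / 41625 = -381.65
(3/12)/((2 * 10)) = 1/80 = 0.01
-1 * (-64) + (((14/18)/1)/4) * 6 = 391/6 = 65.17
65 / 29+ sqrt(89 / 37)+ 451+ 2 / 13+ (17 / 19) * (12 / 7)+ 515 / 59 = sqrt(3293) / 37+ 1371647897 / 2958319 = 465.21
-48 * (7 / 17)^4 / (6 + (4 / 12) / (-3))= -1037232 / 4426613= -0.23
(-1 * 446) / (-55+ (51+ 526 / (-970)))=216310 / 2203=98.19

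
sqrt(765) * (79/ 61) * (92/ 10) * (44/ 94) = 239844 * sqrt(85)/ 14335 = 154.26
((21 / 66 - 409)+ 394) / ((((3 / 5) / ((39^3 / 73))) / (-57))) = 1820203515 / 1606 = 1133377.03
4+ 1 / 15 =61 / 15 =4.07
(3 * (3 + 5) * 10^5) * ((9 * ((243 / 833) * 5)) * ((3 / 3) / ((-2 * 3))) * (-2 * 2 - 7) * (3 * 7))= 1212957983.19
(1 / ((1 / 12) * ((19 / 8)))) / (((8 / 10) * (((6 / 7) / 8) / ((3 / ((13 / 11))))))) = 36960 / 247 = 149.64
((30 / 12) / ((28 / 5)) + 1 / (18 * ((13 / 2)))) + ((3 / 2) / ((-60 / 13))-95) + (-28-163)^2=596004809 / 16380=36386.13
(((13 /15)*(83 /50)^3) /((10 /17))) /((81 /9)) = 0.75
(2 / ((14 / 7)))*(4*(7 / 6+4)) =62 / 3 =20.67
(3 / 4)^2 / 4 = 0.14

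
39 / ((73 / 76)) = 2964 / 73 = 40.60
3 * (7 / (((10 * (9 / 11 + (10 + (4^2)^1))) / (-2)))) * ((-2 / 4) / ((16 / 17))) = 3927 / 47200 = 0.08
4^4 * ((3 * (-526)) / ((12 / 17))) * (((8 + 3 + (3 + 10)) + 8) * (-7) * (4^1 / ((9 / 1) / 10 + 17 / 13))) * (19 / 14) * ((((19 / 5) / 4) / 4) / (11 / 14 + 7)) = 42971961344 / 4469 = 9615565.30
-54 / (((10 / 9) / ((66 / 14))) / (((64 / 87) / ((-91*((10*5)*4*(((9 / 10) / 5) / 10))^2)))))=0.14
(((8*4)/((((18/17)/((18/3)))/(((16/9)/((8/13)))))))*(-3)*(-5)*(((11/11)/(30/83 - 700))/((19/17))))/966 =-4989296/479617551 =-0.01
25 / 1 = 25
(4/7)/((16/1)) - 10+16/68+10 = 129/476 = 0.27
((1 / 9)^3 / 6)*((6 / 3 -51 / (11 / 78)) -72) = -2374 / 24057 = -0.10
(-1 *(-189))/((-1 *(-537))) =63/179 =0.35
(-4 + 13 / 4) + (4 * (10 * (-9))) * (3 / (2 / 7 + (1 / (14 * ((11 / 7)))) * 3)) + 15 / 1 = -132315 / 52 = -2544.52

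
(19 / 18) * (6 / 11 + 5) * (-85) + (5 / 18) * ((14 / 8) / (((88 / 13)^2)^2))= -238702872325 / 479756288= -497.55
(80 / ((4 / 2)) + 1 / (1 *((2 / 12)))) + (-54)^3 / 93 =-51062 / 31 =-1647.16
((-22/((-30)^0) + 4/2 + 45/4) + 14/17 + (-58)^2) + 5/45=2053985/612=3356.18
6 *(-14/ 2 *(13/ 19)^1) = -546/ 19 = -28.74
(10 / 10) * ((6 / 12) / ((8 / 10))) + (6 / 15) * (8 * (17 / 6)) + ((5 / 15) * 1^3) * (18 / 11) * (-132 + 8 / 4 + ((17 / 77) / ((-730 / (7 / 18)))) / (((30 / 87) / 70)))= -12980365 / 211992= -61.23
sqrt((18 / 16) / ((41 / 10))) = 3*sqrt(205) / 82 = 0.52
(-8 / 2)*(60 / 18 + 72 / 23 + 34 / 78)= -27.60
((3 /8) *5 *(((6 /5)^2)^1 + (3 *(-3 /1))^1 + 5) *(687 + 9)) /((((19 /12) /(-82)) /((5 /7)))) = 16436736 /133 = 123584.48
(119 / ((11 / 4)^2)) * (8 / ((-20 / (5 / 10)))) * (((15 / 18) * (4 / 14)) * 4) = -1088 / 363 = -3.00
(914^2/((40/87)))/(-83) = -18169863/830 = -21891.40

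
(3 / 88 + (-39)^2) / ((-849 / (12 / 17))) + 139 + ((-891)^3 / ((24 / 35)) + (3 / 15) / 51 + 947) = -6550866456667361 / 6350520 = -1031548039.64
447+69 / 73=447.95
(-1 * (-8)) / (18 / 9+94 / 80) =320 / 127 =2.52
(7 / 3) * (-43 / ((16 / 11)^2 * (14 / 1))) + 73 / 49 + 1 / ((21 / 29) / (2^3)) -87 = -5859299 / 75264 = -77.85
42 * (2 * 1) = 84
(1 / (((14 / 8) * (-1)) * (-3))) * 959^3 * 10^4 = 5039851880000 / 3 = 1679950626666.67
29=29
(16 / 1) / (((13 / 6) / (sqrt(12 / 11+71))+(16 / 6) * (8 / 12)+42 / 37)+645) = 280488404160 / 11358251924197 - 1182816 * sqrt(8723) / 11358251924197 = 0.02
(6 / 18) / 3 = 1 / 9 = 0.11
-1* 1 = -1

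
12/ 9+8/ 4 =10/ 3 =3.33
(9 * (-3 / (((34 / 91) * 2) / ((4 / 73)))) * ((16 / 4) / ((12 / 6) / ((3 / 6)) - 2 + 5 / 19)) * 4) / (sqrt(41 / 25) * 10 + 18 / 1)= -420147 / 266815 + 46683 * sqrt(41) / 266815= -0.45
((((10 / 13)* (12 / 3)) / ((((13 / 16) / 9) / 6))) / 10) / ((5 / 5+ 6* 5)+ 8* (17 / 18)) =31104 / 58643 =0.53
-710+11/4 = -2829/4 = -707.25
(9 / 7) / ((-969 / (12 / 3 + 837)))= -2523 / 2261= -1.12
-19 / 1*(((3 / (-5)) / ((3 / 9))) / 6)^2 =-171 / 100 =-1.71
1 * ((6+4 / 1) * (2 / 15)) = 1.33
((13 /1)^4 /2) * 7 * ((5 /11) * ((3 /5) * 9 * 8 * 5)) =107960580 /11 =9814598.18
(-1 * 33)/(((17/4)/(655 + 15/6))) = -86790/17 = -5105.29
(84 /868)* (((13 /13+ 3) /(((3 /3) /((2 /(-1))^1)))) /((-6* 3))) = 4 /93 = 0.04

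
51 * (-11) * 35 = -19635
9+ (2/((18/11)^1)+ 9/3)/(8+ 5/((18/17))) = 2137/229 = 9.33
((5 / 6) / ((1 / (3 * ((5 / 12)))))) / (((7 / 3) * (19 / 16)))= 0.38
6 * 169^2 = 171366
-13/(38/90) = -585/19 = -30.79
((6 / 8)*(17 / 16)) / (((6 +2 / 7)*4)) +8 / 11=8549 / 11264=0.76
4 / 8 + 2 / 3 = 7 / 6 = 1.17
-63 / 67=-0.94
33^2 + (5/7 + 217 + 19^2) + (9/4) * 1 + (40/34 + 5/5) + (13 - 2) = 801175/476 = 1683.14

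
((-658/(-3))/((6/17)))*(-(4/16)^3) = -5593/576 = -9.71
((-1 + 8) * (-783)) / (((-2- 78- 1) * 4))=203 / 12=16.92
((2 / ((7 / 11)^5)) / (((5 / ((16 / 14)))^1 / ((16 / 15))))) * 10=82458112 / 1764735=46.73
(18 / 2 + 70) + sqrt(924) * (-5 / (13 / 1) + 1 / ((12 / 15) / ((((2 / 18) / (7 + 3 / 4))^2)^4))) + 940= 1019 -367141625321230679690 * sqrt(231) / 477284112917602652493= 1007.31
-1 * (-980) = 980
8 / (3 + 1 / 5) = 5 / 2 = 2.50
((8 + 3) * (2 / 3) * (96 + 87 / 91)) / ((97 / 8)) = 517616 / 8827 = 58.64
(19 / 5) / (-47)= -19 / 235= -0.08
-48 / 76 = -0.63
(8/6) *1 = 4/3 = 1.33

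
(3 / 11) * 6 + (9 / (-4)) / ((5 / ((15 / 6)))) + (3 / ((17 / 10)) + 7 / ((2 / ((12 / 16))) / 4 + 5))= 309 / 88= 3.51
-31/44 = -0.70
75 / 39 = 25 / 13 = 1.92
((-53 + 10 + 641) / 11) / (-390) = -23 / 165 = -0.14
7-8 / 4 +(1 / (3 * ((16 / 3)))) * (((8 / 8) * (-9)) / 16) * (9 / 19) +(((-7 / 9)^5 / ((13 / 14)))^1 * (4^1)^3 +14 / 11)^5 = -2077559.22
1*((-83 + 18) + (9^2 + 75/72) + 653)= 16081/24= 670.04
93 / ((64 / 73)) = 6789 / 64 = 106.08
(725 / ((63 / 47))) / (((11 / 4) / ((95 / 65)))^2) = 196817200 / 1288287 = 152.77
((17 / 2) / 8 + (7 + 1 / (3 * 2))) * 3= 395 / 16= 24.69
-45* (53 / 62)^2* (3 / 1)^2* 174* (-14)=692825805 / 961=720942.57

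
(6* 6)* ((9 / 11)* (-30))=-9720 / 11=-883.64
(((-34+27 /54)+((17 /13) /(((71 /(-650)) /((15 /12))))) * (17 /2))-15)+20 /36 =-447671 /2556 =-175.15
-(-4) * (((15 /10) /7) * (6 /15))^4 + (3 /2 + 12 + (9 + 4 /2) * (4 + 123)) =4233263773 /3001250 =1410.50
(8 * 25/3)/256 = 25/96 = 0.26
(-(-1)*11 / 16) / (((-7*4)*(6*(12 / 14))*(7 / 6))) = -11 / 2688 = -0.00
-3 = -3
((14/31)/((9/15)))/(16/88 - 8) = -385/3999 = -0.10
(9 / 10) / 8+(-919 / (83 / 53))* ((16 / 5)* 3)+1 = -37399589 / 6640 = -5632.47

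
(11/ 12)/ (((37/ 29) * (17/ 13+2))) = 4147/ 19092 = 0.22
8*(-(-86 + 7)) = 632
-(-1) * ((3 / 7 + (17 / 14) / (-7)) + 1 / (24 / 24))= 123 / 98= 1.26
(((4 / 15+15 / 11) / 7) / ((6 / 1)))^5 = 1408514752349 / 15983289768669300000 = 0.00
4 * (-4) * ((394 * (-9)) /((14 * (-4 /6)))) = -42552 /7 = -6078.86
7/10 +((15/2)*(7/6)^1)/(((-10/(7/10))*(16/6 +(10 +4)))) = 2653/4000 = 0.66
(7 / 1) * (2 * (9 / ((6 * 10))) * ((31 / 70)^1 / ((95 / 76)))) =93 / 125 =0.74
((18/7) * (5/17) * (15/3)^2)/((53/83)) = 186750/6307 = 29.61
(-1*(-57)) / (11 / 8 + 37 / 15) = 6840 / 461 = 14.84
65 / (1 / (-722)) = -46930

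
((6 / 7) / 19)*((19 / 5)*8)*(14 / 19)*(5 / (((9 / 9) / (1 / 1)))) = 96 / 19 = 5.05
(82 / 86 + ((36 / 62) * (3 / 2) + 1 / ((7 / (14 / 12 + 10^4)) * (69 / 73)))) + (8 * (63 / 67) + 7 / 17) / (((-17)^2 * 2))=41835645667523 / 27643451409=1513.40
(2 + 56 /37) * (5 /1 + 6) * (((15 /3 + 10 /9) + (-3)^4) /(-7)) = -160160 /333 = -480.96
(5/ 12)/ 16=5/ 192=0.03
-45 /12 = -15 /4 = -3.75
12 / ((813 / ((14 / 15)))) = 0.01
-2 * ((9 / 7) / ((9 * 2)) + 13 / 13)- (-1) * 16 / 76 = -257 / 133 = -1.93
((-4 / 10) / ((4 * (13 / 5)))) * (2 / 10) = -1 / 130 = -0.01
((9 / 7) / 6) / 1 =3 / 14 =0.21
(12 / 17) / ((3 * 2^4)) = 1 / 68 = 0.01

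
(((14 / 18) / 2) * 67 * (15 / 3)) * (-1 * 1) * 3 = -2345 / 6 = -390.83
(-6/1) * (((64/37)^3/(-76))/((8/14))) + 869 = 837019811/962407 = 869.72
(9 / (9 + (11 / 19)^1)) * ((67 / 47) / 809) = 11457 / 6920186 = 0.00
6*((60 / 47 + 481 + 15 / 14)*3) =2862387 / 329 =8700.26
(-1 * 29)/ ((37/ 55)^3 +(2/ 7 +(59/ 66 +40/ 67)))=-13577198250/ 974336917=-13.93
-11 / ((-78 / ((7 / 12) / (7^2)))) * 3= 11 / 2184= 0.01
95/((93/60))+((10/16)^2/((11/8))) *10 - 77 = -17553/1364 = -12.87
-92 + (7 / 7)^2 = -91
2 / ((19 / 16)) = 32 / 19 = 1.68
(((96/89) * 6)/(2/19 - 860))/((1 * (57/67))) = -2144/242347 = -0.01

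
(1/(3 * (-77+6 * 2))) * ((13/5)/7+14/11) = -211/25025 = -0.01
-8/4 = -2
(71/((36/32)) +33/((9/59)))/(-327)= -2515/2943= -0.85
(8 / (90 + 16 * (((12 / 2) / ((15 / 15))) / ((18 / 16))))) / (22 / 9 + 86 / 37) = 0.01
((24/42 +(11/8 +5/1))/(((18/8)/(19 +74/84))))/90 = 64963/95256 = 0.68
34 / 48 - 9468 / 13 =-227011 / 312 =-727.60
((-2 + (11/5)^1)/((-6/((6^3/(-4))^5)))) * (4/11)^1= 306110016/55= 5565636.65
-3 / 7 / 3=-1 / 7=-0.14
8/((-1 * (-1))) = 8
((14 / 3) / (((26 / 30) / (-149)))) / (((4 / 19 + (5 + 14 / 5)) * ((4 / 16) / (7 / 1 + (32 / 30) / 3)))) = -262377080 / 89037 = -2946.83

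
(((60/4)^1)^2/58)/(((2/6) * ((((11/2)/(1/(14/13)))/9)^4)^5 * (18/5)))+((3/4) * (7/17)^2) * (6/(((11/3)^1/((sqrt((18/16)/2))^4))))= 3205223881758950354344068854097984200978992246557/230345803770756023159175853263144194911017472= 13914.84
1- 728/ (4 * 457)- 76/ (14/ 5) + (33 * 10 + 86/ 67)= 65316369/ 214333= 304.74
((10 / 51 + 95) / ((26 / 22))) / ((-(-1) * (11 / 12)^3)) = 2796480 / 26741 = 104.58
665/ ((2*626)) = 665/ 1252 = 0.53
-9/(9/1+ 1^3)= -9/10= -0.90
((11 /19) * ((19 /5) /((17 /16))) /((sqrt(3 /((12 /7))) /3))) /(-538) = -528 * sqrt(7) /160055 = -0.01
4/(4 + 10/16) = 32/37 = 0.86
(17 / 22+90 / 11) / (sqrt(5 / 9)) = 591 * sqrt(5) / 110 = 12.01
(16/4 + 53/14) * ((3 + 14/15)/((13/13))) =30.62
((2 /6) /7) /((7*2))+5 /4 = 1.25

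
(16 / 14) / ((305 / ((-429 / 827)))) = -3432 / 1765645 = -0.00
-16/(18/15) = -40/3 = -13.33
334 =334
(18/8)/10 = 9/40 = 0.22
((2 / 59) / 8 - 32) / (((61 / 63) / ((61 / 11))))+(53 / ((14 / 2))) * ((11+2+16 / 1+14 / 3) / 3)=-16073531 / 163548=-98.28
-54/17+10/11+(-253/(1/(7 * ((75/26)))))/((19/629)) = -15623484431/92378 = -169125.60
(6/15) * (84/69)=0.49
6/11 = 0.55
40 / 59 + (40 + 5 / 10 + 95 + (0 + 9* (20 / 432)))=96709 / 708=136.59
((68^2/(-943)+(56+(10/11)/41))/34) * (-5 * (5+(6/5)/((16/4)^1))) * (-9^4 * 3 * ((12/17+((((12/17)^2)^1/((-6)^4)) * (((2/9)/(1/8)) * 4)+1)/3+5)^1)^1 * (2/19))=482797523701980/968288431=498609.20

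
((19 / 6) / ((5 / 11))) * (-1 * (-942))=32813 / 5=6562.60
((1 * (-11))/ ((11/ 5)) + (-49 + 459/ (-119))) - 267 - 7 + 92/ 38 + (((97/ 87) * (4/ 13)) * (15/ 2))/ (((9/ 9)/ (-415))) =-70057405/ 50141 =-1397.21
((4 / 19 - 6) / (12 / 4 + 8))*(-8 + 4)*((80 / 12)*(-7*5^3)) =-12280.70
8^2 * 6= 384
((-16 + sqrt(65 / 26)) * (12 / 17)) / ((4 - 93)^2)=-192 / 134657 + 6 * sqrt(10) / 134657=-0.00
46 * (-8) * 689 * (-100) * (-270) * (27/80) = -2310492600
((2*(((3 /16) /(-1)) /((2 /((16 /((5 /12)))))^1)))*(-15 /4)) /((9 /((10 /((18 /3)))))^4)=625 /19683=0.03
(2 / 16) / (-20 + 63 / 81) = -9 / 1384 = -0.01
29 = 29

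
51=51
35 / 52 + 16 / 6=521 / 156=3.34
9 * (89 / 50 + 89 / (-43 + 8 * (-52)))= 36401 / 2550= 14.27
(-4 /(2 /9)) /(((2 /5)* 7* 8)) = -45 /56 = -0.80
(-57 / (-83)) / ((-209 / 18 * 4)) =-27 / 1826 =-0.01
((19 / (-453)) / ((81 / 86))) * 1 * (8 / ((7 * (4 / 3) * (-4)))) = 817 / 85617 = 0.01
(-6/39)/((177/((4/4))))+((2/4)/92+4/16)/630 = -41231/88910640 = -0.00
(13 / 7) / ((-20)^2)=13 / 2800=0.00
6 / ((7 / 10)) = 60 / 7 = 8.57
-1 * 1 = -1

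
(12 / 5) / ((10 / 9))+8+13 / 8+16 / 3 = 10271 / 600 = 17.12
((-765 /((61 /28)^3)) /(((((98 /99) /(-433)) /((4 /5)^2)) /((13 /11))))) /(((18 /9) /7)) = 97230212352 /1134905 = 85672.56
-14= -14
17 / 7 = 2.43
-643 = -643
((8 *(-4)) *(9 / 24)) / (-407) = 12 / 407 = 0.03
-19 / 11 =-1.73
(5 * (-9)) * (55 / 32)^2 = -136125 / 1024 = -132.93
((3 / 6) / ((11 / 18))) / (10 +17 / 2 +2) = 18 / 451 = 0.04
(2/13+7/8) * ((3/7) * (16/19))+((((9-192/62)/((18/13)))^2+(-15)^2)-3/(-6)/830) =1511454431779/6205960215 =243.55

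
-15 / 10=-3 / 2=-1.50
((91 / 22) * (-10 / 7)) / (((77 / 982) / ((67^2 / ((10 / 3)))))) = -85959861 / 847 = -101487.44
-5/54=-0.09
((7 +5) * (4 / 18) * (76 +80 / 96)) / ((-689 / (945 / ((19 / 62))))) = -12004440 / 13091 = -917.00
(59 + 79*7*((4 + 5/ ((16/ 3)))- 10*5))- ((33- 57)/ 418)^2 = -24860.57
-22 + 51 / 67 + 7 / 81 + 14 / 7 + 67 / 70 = -6912191 / 379890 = -18.20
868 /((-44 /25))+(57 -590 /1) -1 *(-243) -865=-18130 /11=-1648.18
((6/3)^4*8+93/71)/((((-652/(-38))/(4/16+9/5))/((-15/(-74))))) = 3.13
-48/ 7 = -6.86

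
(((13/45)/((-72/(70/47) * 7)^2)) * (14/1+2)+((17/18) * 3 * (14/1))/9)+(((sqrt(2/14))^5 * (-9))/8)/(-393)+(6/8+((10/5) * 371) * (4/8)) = 3 * sqrt(7)/359464+2422997135/6441444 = 376.16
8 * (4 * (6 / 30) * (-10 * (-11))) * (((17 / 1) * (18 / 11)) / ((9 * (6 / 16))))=17408 / 3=5802.67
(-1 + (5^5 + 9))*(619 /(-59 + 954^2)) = 1939327 /910057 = 2.13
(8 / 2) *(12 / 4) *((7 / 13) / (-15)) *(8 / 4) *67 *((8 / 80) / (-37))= 1876 / 12025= 0.16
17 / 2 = 8.50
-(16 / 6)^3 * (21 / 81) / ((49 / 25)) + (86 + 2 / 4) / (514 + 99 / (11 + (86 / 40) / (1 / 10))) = -2.34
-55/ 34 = -1.62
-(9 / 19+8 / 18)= -157 / 171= -0.92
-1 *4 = -4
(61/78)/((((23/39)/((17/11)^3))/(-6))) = -899079/30613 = -29.37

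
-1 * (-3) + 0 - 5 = -2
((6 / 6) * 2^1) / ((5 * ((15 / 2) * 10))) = 2 / 375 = 0.01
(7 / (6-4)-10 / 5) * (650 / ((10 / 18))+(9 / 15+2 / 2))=8787 / 5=1757.40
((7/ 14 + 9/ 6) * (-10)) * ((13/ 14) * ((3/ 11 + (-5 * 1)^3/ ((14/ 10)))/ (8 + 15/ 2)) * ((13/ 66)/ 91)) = 891020/ 3859779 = 0.23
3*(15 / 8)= 45 / 8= 5.62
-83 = -83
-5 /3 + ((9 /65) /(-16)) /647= -3364427 /2018640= -1.67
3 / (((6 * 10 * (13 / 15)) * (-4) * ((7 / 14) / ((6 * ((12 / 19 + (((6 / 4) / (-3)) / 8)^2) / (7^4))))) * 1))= -27819 / 607280128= -0.00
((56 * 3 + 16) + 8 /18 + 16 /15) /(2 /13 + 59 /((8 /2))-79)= -434096 /149985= -2.89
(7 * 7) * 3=147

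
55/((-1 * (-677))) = 55/677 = 0.08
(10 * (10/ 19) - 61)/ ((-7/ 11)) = 11649/ 133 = 87.59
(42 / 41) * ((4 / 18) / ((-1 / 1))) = -28 / 123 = -0.23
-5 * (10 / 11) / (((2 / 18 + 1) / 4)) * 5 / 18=-50 / 11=-4.55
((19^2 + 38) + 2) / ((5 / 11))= 4411 / 5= 882.20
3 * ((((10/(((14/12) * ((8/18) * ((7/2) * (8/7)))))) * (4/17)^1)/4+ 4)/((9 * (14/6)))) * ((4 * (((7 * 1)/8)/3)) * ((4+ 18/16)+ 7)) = 197783/22848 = 8.66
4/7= 0.57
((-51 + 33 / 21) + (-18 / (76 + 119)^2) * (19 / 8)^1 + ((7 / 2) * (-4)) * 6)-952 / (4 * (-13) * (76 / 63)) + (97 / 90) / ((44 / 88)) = -116.10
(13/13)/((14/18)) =9/7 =1.29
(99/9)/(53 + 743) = 11/796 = 0.01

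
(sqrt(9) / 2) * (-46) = -69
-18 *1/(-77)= 18/77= 0.23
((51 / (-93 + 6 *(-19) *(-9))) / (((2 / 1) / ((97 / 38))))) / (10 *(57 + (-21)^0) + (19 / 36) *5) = 14841 / 123941275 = 0.00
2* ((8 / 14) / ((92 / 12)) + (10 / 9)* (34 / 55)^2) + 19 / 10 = 5081539 / 1753290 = 2.90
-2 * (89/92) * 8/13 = -1.19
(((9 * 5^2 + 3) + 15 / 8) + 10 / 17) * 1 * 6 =1382.78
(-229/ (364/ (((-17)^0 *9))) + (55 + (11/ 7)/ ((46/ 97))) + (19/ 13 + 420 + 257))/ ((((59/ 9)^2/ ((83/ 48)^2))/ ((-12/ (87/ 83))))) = -31498551366957/ 54089281792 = -582.34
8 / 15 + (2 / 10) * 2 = 14 / 15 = 0.93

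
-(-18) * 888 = 15984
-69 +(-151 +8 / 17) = -3732 / 17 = -219.53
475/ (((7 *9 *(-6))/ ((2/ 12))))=-475/ 2268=-0.21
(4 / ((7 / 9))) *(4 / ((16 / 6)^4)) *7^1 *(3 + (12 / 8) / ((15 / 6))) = 6561 / 640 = 10.25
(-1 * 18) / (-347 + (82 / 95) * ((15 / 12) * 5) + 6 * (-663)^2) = -228 / 33402917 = -0.00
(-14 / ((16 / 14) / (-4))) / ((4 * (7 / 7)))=49 / 4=12.25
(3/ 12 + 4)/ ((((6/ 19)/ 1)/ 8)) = 323/ 3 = 107.67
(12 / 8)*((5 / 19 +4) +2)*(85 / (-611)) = -30345 / 23218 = -1.31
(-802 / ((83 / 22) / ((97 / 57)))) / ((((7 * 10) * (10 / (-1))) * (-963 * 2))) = -427867 / 1594583550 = -0.00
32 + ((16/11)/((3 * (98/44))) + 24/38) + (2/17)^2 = 26526344/807177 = 32.86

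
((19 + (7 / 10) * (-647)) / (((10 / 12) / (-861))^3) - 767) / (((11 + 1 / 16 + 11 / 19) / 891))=81016624923967318608 / 2211875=36628030482720.46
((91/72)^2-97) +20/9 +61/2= -324935/5184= -62.68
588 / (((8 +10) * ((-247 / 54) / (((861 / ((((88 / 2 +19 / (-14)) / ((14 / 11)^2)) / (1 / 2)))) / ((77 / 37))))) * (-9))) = 407939504 / 65422643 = 6.24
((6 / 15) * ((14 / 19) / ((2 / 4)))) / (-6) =-28 / 285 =-0.10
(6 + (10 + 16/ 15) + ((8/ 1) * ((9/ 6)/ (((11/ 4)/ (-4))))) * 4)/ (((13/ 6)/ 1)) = -17408/ 715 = -24.35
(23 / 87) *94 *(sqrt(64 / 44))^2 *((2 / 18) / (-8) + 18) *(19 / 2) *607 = 3748981.55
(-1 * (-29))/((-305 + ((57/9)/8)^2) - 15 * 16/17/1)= -0.09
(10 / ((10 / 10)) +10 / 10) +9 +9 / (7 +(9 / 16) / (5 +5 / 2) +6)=10820 / 523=20.69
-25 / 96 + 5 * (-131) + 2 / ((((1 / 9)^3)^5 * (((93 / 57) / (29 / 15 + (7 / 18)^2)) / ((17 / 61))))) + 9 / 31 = 146620493464826.34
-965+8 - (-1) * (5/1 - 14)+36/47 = -45366/47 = -965.23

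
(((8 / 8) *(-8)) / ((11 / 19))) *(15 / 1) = -2280 / 11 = -207.27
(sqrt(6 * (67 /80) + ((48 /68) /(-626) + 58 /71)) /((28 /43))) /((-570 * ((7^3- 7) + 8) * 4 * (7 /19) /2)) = -sqrt(333452205307610) /710851545600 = -0.00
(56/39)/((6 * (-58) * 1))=-0.00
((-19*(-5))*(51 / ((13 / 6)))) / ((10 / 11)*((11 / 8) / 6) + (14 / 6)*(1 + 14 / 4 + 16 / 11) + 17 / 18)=1354320 / 9113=148.61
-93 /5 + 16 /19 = -1687 /95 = -17.76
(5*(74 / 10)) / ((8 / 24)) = 111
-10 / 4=-2.50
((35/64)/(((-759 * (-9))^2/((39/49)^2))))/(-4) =-845/455260684032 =-0.00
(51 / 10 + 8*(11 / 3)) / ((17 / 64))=33056 / 255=129.63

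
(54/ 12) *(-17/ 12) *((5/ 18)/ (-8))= 85/ 384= 0.22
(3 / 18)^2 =1 / 36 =0.03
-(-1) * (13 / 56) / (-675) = -13 / 37800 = -0.00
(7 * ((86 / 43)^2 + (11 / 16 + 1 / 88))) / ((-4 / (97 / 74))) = -561533 / 52096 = -10.78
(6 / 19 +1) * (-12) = -300 / 19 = -15.79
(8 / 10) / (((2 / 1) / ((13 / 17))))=26 / 85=0.31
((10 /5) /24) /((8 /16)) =1 /6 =0.17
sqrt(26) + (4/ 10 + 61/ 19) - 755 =-71382/ 95 + sqrt(26) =-746.29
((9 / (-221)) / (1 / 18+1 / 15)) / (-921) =270 / 746317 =0.00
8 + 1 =9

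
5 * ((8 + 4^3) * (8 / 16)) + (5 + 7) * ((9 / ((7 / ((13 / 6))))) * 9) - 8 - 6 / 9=9916 / 21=472.19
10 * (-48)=-480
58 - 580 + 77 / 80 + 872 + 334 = 54797 / 80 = 684.96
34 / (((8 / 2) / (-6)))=-51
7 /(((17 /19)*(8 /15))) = 14.67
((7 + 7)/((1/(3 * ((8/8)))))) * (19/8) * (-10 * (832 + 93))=-1845375/2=-922687.50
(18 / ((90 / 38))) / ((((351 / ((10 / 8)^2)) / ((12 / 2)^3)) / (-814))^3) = -3644070656.01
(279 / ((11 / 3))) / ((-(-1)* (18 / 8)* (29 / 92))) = 34224 / 319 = 107.29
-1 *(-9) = 9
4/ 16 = 1/ 4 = 0.25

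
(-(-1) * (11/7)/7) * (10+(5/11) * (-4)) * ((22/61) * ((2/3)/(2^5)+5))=39765/11956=3.33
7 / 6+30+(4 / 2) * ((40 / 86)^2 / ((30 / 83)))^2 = 31.88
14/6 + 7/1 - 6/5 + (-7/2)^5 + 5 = -245801/480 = -512.09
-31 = -31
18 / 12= 3 / 2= 1.50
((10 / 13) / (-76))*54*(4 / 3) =-180 / 247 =-0.73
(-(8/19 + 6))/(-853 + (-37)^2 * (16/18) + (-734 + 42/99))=12078/695381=0.02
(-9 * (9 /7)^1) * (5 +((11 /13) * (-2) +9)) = -142.42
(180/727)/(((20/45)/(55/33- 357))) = -143910/727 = -197.95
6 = 6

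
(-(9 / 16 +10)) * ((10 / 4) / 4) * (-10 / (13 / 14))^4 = -15006250 / 169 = -88794.38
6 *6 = 36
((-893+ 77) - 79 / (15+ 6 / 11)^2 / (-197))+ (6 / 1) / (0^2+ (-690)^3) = -28595733101335553 / 35043861829500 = -816.00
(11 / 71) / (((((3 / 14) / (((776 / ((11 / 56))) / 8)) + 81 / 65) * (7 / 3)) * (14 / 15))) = 8322600 / 145834781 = 0.06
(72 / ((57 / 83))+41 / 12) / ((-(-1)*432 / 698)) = 8614367 / 49248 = 174.92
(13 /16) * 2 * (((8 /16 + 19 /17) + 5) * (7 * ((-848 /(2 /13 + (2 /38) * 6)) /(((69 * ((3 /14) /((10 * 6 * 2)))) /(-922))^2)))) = -1984870278503840000 /260797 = -7610786468033.91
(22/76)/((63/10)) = 0.05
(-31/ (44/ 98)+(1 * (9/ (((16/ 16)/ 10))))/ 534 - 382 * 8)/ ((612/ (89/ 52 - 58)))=5969625281/ 20770464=287.41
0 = 0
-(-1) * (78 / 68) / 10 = 39 / 340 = 0.11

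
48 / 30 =8 / 5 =1.60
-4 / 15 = -0.27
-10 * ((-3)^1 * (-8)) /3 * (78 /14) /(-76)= 780 /133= 5.86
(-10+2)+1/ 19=-151/ 19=-7.95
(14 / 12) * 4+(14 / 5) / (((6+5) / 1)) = 812 / 165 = 4.92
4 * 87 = 348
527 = 527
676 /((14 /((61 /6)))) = 10309 /21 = 490.90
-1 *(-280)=280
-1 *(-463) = 463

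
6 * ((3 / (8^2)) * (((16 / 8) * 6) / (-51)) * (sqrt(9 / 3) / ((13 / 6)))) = -27 * sqrt(3) / 884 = -0.05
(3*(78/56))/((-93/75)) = -2925/868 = -3.37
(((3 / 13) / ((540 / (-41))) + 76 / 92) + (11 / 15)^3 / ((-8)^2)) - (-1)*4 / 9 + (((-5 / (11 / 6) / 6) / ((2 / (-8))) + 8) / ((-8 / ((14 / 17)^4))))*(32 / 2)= -461195350510261 / 59335322904000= -7.77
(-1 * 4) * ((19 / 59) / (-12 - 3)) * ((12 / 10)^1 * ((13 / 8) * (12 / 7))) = 2964 / 10325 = 0.29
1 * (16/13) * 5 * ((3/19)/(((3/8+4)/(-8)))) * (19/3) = -1024/91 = -11.25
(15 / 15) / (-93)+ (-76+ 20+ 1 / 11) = -57206 / 1023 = -55.92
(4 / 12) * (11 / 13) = 11 / 39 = 0.28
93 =93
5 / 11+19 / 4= 229 / 44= 5.20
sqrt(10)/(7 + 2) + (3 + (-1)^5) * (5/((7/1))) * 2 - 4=-8/7 + sqrt(10)/9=-0.79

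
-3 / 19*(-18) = 54 / 19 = 2.84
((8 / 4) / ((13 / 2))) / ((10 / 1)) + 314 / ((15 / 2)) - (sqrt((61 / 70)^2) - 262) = 827261 / 2730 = 303.03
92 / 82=46 / 41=1.12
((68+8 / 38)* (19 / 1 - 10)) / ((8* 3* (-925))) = -486 / 17575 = -0.03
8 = 8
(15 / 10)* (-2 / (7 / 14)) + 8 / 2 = -2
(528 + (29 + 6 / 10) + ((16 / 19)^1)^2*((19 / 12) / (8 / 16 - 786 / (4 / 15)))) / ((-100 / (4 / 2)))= -234162566 / 20997375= -11.15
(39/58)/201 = 13/3886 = 0.00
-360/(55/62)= -4464/11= -405.82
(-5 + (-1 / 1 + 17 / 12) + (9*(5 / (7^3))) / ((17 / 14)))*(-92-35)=568.36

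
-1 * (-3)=3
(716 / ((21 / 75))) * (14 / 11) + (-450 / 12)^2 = 205075 / 44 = 4660.80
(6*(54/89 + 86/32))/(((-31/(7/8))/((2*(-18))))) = 886599/44144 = 20.08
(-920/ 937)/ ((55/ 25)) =-4600/ 10307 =-0.45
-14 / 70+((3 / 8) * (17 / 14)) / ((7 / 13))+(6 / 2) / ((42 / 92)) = 28291 / 3920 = 7.22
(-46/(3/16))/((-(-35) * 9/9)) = -736/105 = -7.01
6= 6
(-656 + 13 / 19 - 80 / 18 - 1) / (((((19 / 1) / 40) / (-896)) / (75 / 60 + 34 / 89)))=588198822400 / 289161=2034156.83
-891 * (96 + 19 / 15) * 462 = -200195226 / 5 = -40039045.20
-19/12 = -1.58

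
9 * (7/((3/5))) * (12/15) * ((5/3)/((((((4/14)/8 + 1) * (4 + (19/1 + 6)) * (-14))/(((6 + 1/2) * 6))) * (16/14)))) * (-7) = 66885/841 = 79.53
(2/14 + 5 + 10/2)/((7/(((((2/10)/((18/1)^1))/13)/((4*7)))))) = 0.00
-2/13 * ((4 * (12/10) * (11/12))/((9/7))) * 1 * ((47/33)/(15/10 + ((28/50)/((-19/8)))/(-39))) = -250040/502191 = -0.50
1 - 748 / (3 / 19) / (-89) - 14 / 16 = 113963 / 2136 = 53.35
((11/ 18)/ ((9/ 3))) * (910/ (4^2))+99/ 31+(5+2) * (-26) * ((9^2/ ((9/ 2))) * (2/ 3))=-29050205/ 13392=-2169.22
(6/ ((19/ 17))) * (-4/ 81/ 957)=-136/ 490941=-0.00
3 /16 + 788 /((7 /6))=75669 /112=675.62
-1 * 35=-35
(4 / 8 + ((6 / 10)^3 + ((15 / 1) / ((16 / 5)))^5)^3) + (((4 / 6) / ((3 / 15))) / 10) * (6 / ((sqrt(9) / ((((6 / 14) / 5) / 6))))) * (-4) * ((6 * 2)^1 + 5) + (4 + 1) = 548267661874060467065789794335147643 / 47287796087390208000000000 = 11594273940.38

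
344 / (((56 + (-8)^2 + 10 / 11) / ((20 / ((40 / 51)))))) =48246 / 665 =72.55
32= 32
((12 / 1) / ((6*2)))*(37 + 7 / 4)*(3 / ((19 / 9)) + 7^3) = 253580 / 19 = 13346.32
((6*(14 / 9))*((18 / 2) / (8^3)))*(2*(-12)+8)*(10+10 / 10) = -231 / 8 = -28.88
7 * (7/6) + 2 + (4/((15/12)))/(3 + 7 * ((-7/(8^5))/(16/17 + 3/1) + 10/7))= 2971830917/285400950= 10.41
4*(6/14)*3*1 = 36/7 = 5.14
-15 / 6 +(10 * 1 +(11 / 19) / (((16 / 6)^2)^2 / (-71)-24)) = 1835349 / 245480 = 7.48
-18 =-18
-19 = -19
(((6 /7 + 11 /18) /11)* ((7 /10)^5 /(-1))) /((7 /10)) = -12691 /396000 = -0.03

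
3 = 3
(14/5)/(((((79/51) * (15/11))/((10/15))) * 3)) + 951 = 16909261/17775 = 951.29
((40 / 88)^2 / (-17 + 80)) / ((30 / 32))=80 / 22869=0.00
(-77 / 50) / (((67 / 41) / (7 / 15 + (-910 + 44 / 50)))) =215146393 / 251250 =856.30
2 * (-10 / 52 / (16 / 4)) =-5 / 52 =-0.10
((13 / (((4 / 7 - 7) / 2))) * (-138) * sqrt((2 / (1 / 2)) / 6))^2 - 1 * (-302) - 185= 140259743 / 675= 207792.21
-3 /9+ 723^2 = 1568186 /3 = 522728.67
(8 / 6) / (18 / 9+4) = 2 / 9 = 0.22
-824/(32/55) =-1416.25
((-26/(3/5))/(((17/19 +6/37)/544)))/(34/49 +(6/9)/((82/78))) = -24969941360/1486743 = -16795.06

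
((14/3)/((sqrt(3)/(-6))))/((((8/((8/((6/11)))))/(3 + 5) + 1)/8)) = -9856 * sqrt(3)/141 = -121.07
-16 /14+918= 6418 /7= 916.86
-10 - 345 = -355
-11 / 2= -5.50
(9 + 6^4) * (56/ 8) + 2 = 9137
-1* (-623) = 623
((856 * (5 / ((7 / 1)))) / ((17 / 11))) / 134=23540 / 7973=2.95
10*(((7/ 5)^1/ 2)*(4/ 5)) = 28/ 5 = 5.60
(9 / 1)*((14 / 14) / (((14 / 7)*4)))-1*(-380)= 3049 / 8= 381.12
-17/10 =-1.70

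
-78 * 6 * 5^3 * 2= -117000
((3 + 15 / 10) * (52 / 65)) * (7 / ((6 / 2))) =42 / 5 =8.40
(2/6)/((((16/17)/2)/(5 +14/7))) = 119/24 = 4.96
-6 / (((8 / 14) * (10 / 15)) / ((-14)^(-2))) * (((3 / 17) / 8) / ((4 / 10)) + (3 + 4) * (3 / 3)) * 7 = -17271 / 4352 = -3.97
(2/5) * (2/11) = 4/55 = 0.07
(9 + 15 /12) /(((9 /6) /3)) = 41 /2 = 20.50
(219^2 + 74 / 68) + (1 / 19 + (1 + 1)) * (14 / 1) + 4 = 31004657 / 646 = 47994.83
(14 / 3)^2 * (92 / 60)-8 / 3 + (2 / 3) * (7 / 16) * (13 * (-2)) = 12497 / 540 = 23.14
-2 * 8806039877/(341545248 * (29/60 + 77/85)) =-748513389545/20165400684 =-37.12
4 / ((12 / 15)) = 5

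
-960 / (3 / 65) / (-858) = 24.24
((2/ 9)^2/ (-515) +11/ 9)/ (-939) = -0.00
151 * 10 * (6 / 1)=9060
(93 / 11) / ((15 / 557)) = 313.95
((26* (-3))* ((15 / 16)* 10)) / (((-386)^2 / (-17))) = 49725 / 595984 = 0.08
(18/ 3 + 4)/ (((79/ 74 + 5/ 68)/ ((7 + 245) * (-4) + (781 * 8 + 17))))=132266120/ 2871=46069.70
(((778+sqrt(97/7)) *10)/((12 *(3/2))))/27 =5 *sqrt(679)/1701+3890/243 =16.08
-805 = -805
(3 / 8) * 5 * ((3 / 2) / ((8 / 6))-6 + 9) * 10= 2475 / 32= 77.34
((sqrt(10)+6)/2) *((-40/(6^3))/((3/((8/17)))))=-40/459 - 20 *sqrt(10)/1377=-0.13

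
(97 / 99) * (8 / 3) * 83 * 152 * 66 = 19580032 / 9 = 2175559.11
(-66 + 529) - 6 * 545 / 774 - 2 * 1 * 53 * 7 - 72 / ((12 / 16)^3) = -58552 / 129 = -453.89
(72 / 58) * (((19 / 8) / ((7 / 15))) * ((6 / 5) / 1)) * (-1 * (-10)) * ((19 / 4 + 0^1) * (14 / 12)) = 48735 / 116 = 420.13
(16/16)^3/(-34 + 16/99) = -99/3350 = -0.03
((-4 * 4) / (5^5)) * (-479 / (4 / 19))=36404 / 3125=11.65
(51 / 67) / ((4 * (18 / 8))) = 17 / 201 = 0.08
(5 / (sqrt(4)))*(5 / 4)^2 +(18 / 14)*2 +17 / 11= 19769 / 2464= 8.02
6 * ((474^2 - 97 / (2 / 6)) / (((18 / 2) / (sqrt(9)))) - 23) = 448632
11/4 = 2.75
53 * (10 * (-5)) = -2650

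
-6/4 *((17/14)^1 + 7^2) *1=-2109/28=-75.32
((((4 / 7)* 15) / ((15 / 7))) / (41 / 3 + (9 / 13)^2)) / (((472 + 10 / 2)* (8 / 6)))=169 / 380116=0.00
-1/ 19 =-0.05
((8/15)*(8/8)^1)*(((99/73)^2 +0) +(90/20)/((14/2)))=49380/37303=1.32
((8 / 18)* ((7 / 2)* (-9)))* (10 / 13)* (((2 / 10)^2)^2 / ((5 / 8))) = -0.03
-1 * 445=-445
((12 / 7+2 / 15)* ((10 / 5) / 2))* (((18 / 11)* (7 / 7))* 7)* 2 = 2328 / 55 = 42.33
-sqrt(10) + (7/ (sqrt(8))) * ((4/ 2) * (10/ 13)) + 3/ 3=-sqrt(10) + 1 + 35 * sqrt(2)/ 13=1.65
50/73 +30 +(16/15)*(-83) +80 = 22.15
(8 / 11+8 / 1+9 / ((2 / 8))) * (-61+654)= 291756 / 11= 26523.27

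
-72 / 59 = -1.22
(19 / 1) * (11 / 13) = 209 / 13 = 16.08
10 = 10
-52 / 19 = -2.74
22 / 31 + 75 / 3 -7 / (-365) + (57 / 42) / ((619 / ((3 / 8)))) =20183550971 / 784446320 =25.73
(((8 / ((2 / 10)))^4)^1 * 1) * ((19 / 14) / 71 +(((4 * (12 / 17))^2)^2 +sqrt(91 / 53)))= 2560000 * sqrt(4823) / 53 +6756035075840000 / 41509937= 166111515.28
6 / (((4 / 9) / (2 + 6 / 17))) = 540 / 17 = 31.76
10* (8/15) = 16/3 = 5.33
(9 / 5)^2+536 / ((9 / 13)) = 174929 / 225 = 777.46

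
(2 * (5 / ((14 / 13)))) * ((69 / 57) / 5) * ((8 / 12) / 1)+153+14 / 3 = 159.17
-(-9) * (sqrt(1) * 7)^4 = 21609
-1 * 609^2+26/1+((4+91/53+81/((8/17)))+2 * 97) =-157084859/424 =-370483.16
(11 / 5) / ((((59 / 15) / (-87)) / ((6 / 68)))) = -8613 / 2006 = -4.29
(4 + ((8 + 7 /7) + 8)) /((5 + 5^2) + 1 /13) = 273 /391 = 0.70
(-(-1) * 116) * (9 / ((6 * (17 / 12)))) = 2088 / 17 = 122.82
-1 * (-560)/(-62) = -280/31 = -9.03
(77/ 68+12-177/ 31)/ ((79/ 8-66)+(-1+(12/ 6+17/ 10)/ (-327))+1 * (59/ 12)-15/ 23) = -0.14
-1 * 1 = -1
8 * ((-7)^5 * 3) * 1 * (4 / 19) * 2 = -3226944 / 19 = -169839.16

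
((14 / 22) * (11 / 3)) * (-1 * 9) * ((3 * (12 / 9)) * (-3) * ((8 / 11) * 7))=14112 / 11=1282.91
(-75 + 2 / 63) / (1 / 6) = -449.81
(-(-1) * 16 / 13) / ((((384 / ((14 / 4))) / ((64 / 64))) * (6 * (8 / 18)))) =7 / 1664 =0.00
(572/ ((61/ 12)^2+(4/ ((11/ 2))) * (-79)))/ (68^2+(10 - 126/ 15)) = -566280/ 144772607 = -0.00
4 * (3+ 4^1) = 28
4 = 4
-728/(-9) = 728/9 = 80.89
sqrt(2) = 1.41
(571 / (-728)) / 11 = -571 / 8008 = -0.07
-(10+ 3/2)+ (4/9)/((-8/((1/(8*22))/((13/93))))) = -157903/13728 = -11.50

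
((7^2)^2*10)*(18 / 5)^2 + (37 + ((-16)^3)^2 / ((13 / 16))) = 1362405709 / 65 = 20960087.83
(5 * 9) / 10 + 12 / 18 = 5.17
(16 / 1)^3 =4096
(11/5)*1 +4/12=38/15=2.53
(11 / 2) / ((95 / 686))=3773 / 95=39.72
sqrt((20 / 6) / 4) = sqrt(30) / 6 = 0.91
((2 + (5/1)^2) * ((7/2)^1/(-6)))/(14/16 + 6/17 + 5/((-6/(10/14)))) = -44982/1807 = -24.89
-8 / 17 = -0.47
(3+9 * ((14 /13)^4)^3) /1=580139466745107 /23298085122481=24.90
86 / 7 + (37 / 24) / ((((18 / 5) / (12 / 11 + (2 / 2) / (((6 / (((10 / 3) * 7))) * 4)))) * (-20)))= 58637165 / 4790016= 12.24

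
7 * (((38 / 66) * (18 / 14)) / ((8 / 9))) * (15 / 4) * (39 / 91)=23085 / 2464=9.37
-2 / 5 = -0.40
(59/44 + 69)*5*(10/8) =77375/176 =439.63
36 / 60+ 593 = 2968 / 5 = 593.60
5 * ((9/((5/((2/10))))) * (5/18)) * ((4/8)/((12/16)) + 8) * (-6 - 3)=-39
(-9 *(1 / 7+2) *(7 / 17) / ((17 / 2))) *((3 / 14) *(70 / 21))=-1350 / 2023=-0.67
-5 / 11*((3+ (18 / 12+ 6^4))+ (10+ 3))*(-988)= 6488690 / 11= 589880.91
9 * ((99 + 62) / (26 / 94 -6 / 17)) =-1157751 / 61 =-18979.52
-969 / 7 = -138.43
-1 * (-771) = 771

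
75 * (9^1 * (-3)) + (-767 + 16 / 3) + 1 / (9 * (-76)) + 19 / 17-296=-35832269 / 11628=-3081.55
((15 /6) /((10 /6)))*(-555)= -1665 /2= -832.50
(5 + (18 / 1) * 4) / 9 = 77 / 9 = 8.56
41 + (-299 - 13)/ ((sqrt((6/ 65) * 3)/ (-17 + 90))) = 41 - 3796 * sqrt(130) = -43240.06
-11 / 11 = -1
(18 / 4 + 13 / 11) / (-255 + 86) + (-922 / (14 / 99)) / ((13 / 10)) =-130528415 / 26026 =-5015.31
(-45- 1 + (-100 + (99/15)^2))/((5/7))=-17927/125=-143.42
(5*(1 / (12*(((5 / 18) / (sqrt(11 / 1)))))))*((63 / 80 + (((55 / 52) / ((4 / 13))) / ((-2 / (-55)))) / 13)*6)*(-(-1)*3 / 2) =452601*sqrt(11) / 4160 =360.84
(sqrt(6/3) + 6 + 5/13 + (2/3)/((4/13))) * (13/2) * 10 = 65 * sqrt(2) + 3335/6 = 647.76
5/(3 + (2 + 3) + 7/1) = 1/3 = 0.33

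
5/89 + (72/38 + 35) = 62484/1691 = 36.95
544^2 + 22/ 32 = 4734987/ 16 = 295936.69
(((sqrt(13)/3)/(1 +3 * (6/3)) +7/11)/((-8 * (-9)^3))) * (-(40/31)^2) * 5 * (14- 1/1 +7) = -140000/7706259- 20000 * sqrt(13)/14711949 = -0.02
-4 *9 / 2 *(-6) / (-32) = -27 / 8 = -3.38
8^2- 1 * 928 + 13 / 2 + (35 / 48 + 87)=-36949 / 48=-769.77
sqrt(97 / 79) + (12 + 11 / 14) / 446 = 179 / 6244 + sqrt(7663) / 79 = 1.14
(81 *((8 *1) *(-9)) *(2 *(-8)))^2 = 8707129344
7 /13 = 0.54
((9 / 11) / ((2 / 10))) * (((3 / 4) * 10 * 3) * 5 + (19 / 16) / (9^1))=81095 / 176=460.77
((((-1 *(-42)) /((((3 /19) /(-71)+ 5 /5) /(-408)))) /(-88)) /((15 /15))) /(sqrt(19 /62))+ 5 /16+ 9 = 149 /16+ 76041 *sqrt(1178) /7403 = 361.86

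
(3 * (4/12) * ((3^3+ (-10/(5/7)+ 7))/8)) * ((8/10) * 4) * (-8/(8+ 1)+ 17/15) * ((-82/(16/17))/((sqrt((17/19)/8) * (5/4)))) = -3608 * sqrt(646)/225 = -407.57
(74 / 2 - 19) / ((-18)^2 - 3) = 6 / 107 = 0.06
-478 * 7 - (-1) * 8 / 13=-43490 / 13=-3345.38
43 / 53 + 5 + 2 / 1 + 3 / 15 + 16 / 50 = 11039 / 1325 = 8.33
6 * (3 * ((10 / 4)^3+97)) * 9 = 72981 / 4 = 18245.25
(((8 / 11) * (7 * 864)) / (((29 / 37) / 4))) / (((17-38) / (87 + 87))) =-2045952 / 11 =-185995.64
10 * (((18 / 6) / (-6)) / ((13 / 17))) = -6.54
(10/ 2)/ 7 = 5/ 7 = 0.71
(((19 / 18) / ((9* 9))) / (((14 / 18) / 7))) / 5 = 19 / 810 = 0.02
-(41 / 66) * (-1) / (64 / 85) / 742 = 0.00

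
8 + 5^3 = 133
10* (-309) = -3090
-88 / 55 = -8 / 5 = -1.60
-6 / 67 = -0.09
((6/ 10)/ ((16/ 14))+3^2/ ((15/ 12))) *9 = 2781/ 40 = 69.52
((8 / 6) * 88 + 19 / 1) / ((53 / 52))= 21268 / 159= 133.76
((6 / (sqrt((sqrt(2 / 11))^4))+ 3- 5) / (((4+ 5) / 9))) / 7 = 31 / 7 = 4.43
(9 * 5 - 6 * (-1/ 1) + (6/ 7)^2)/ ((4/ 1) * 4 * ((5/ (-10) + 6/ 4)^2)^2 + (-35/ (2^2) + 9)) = 3.18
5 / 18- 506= -9103 / 18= -505.72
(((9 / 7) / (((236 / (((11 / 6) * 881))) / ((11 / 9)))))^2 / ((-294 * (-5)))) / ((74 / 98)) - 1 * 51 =-5550441014639 / 109054995840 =-50.90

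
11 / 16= 0.69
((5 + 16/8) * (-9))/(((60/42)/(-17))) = 7497/10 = 749.70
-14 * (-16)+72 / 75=5624 / 25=224.96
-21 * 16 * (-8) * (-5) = -13440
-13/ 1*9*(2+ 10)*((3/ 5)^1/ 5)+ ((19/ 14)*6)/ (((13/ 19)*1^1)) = -356217/ 2275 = -156.58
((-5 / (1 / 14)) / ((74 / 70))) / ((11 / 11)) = -66.22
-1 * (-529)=529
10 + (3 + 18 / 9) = 15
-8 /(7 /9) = -72 /7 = -10.29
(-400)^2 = 160000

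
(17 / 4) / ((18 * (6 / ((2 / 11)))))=17 / 2376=0.01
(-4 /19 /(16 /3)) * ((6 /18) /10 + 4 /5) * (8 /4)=-5 /76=-0.07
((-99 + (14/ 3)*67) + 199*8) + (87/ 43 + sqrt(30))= sqrt(30) + 233192/ 129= 1813.17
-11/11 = -1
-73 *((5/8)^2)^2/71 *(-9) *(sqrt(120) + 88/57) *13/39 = 501875/690688 + 136875 *sqrt(30)/145408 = 5.88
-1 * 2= -2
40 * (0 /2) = 0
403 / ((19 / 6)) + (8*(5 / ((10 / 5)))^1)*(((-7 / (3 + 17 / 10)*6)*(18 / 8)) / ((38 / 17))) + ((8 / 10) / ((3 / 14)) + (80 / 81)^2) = -1404022724 / 29294865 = -47.93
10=10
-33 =-33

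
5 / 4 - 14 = -51 / 4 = -12.75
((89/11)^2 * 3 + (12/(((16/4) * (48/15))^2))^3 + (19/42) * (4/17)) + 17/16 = 9163208341855847/46382425571328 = 197.56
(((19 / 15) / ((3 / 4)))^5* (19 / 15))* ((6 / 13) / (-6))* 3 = -48174982144 / 11994328125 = -4.02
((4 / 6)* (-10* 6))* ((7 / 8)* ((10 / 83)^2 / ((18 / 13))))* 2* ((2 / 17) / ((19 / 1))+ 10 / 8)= -6153875 / 6675441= -0.92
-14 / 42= -1 / 3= -0.33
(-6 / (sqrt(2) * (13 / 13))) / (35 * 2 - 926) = 3 * sqrt(2) / 856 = 0.00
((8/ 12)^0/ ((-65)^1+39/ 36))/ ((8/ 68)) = -102/ 767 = -0.13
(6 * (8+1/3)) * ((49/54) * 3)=1225/9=136.11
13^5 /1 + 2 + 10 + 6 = 371311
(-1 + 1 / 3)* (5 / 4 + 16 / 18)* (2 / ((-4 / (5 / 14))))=55 / 216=0.25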